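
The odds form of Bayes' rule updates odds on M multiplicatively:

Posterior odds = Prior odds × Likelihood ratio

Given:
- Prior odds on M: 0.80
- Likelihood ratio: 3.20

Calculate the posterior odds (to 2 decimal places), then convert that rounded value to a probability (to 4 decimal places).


Step 1: Calculate posterior odds
Posterior odds = Prior odds × LR
               = 0.80 × 3.20
               = 2.56

Step 2: Convert to probability
P(M|E) = Posterior odds / (1 + Posterior odds)
       = 2.56 / (1 + 2.56)
       = 2.56 / 3.56
       = 0.7191

The evidence increased P(M) from 0.4444 to 0.7191.


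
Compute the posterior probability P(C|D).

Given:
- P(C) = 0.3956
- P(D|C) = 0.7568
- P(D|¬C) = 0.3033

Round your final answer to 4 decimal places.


Bayes' theorem: P(C|D) = P(D|C) × P(C) / P(D)

Step 1: Calculate P(D) using law of total probability
P(D) = P(D|C)P(C) + P(D|¬C)P(¬C)
     = 0.7568 × 0.3956 + 0.3033 × 0.6044
     = 0.29939008 + 0.18331452
     = 0.48270460

Step 2: Apply Bayes' theorem
P(C|D) = P(D|C) × P(C) / P(D)
       = 0.29939008 / 0.48270460
       = 0.6202


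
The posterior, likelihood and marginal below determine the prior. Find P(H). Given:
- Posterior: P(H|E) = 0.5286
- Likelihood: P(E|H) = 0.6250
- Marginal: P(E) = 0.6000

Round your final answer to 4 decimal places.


From Bayes' theorem: P(H|E) = P(E|H) × P(H) / P(E)

Rearranging for P(H):
P(H) = P(H|E) × P(E) / P(E|H)
     = 0.5286 × 0.6000 / 0.6250
     = 0.31716000 / 0.6250
     = 0.5075


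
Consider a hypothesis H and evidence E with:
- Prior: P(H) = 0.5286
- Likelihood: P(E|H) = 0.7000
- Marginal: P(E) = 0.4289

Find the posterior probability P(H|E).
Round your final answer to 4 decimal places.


Using Bayes' theorem:

P(H|E) = P(E|H) × P(H) / P(E)
       = 0.7000 × 0.5286 / 0.4289
       = 0.37002000 / 0.4289
       = 0.8627

The evidence strengthens our belief in H.
Prior: 0.5286 → Posterior: 0.8627


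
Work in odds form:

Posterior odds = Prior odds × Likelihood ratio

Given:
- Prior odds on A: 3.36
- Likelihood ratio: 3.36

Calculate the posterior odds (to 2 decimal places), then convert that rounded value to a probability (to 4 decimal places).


Step 1: Calculate posterior odds
Posterior odds = Prior odds × LR
               = 3.36 × 3.36
               = 11.29

Step 2: Convert to probability
P(A|E) = Posterior odds / (1 + Posterior odds)
       = 11.29 / (1 + 11.29)
       = 11.29 / 12.29
       = 0.9186

The evidence increased P(A) from 0.7706 to 0.9186.


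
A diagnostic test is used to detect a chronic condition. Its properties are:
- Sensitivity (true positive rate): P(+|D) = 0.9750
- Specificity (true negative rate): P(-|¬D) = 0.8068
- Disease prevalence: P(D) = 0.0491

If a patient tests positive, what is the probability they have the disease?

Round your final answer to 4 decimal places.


Let D = has disease, + = positive test

Given:
- P(D) = 0.0491 (prevalence)
- P(+|D) = 0.9750 (sensitivity)
- P(-|¬D) = 0.8068 (specificity)
- P(+|¬D) = 0.1932 (false positive rate = 1 - specificity)

Step 1: Find P(+)
P(+) = P(+|D)P(D) + P(+|¬D)P(¬D)
     = 0.9750 × 0.0491 + 0.1932 × 0.9509
     = 0.04787250 + 0.18371388
     = 0.23158638

Step 2: Apply Bayes' theorem for P(D|+)
P(D|+) = P(+|D)P(D) / P(+)
       = 0.04787250 / 0.23158638
       = 0.2067


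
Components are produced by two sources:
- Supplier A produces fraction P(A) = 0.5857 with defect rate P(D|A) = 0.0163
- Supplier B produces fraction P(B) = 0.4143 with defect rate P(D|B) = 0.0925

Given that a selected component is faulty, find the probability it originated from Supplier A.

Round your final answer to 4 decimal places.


Let A = from Supplier A, D = faulty

Given:
- P(A) = 0.5857, P(B) = 0.4143
- P(D|A) = 0.0163, P(D|B) = 0.0925

Step 1: Find P(D)
P(D) = P(D|A)P(A) + P(D|B)P(B)
     = 0.0163 × 0.5857 + 0.0925 × 0.4143
     = 0.00954691 + 0.03832275
     = 0.04786966

Step 2: Apply Bayes' theorem
P(A|D) = P(D|A)P(A) / P(D)
       = 0.00954691 / 0.04786966
       = 0.1994


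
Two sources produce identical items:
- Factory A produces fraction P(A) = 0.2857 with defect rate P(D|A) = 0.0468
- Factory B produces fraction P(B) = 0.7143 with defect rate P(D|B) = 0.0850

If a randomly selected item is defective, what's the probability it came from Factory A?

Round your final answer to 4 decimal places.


Let A = from Factory A, D = defective

Given:
- P(A) = 0.2857, P(B) = 0.7143
- P(D|A) = 0.0468, P(D|B) = 0.0850

Step 1: Find P(D)
P(D) = P(D|A)P(A) + P(D|B)P(B)
     = 0.0468 × 0.2857 + 0.0850 × 0.7143
     = 0.01337076 + 0.06071550
     = 0.07408626

Step 2: Apply Bayes' theorem
P(A|D) = P(D|A)P(A) / P(D)
       = 0.01337076 / 0.07408626
       = 0.1805


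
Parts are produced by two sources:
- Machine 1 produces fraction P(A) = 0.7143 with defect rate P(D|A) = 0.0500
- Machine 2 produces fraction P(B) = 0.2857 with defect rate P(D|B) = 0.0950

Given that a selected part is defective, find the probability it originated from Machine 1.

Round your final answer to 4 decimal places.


Let A = from Machine 1, D = defective

Given:
- P(A) = 0.7143, P(B) = 0.2857
- P(D|A) = 0.0500, P(D|B) = 0.0950

Step 1: Find P(D)
P(D) = P(D|A)P(A) + P(D|B)P(B)
     = 0.0500 × 0.7143 + 0.0950 × 0.2857
     = 0.03571500 + 0.02714150
     = 0.06285650

Step 2: Apply Bayes' theorem
P(A|D) = P(D|A)P(A) / P(D)
       = 0.03571500 / 0.06285650
       = 0.5682


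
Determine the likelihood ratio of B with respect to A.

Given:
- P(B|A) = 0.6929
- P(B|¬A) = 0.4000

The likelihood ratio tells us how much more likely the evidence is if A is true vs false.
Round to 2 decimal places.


Likelihood Ratio (LR) = P(B|A) / P(B|¬A)

LR = 0.6929 / 0.4000
   = 1.73

The evidence is 1.73 times more likely if A is true than if A is false.
Because LR exceeds 1, B is evidence for A.


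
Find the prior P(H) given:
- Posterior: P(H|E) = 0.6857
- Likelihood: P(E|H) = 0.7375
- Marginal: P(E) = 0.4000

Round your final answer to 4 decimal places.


From Bayes' theorem: P(H|E) = P(E|H) × P(H) / P(E)

Rearranging for P(H):
P(H) = P(H|E) × P(E) / P(E|H)
     = 0.6857 × 0.4000 / 0.7375
     = 0.27428000 / 0.7375
     = 0.3719


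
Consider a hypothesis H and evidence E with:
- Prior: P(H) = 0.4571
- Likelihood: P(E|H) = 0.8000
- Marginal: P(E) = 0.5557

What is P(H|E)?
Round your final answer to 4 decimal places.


Using Bayes' theorem:

P(H|E) = P(E|H) × P(H) / P(E)
       = 0.8000 × 0.4571 / 0.5557
       = 0.36568000 / 0.5557
       = 0.6581

The evidence strengthens our belief in H.
Prior: 0.4571 → Posterior: 0.6581


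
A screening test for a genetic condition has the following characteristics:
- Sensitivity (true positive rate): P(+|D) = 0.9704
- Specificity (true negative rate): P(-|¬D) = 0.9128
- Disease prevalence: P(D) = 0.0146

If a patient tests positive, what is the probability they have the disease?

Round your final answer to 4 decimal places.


Let D = has disease, + = positive test

Given:
- P(D) = 0.0146 (prevalence)
- P(+|D) = 0.9704 (sensitivity)
- P(-|¬D) = 0.9128 (specificity)
- P(+|¬D) = 0.0872 (false positive rate = 1 - specificity)

Step 1: Find P(+)
P(+) = P(+|D)P(D) + P(+|¬D)P(¬D)
     = 0.9704 × 0.0146 + 0.0872 × 0.9854
     = 0.01416784 + 0.08592688
     = 0.10009472

Step 2: Apply Bayes' theorem for P(D|+)
P(D|+) = P(+|D)P(D) / P(+)
       = 0.01416784 / 0.10009472
       = 0.1415


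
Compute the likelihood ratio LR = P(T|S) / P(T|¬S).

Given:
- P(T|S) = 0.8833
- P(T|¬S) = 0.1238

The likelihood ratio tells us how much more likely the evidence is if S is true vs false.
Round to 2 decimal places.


Likelihood Ratio (LR) = P(T|S) / P(T|¬S)

LR = 0.8833 / 0.1238
   = 7.13

The evidence is 7.13 times more likely if S is true than if S is false.
Since LR > 1, the evidence supports S over ¬S.


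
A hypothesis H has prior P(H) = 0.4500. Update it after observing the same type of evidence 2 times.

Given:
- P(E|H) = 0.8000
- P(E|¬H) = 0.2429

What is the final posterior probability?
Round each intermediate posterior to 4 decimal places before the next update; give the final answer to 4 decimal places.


Sequential Bayesian updating:

Initial prior: P(H) = 0.4500

Update 1:
  P(E) = 0.8000 × 0.4500 + 0.2429 × 0.5500 = 0.36000000 + 0.13359500 = 0.49359500
  P(H|E) = 0.36000000 / 0.49359500 = 0.7293

Update 2:
  P(E) = 0.8000 × 0.7293 + 0.2429 × 0.2707 = 0.58344000 + 0.06575303 = 0.64919303
  P(H|E) = 0.58344000 / 0.64919303 = 0.8987

Final posterior: 0.8987


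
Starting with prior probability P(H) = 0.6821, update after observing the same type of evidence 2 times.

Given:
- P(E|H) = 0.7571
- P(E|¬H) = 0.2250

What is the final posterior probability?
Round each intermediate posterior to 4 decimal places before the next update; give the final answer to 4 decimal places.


Sequential Bayesian updating:

Initial prior: P(H) = 0.6821

Update 1:
  P(E) = 0.7571 × 0.6821 + 0.2250 × 0.3179 = 0.51641791 + 0.07152750 = 0.58794541
  P(H|E) = 0.51641791 / 0.58794541 = 0.8783

Update 2:
  P(E) = 0.7571 × 0.8783 + 0.2250 × 0.1217 = 0.66496093 + 0.02738250 = 0.69234343
  P(H|E) = 0.66496093 / 0.69234343 = 0.9604

Final posterior: 0.9604


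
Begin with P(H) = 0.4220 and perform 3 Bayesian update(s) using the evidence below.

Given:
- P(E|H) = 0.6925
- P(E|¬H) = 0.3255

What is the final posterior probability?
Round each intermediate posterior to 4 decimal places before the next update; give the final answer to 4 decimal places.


Sequential Bayesian updating:

Initial prior: P(H) = 0.4220

Update 1:
  P(E) = 0.6925 × 0.4220 + 0.3255 × 0.5780 = 0.29223500 + 0.18813900 = 0.48037400
  P(H|E) = 0.29223500 / 0.48037400 = 0.6083

Update 2:
  P(E) = 0.6925 × 0.6083 + 0.3255 × 0.3917 = 0.42124775 + 0.12749835 = 0.54874610
  P(H|E) = 0.42124775 / 0.54874610 = 0.7677

Update 3:
  P(E) = 0.6925 × 0.7677 + 0.3255 × 0.2323 = 0.53163225 + 0.07561365 = 0.60724590
  P(H|E) = 0.53163225 / 0.60724590 = 0.8755

Final posterior: 0.8755


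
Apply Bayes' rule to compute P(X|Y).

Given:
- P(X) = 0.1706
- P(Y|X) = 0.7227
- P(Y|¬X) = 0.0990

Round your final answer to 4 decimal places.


Bayes' theorem: P(X|Y) = P(Y|X) × P(X) / P(Y)

Step 1: Calculate P(Y) using law of total probability
P(Y) = P(Y|X)P(X) + P(Y|¬X)P(¬X)
     = 0.7227 × 0.1706 + 0.0990 × 0.8294
     = 0.12329262 + 0.08211060
     = 0.20540322

Step 2: Apply Bayes' theorem
P(X|Y) = P(Y|X) × P(X) / P(Y)
       = 0.12329262 / 0.20540322
       = 0.6002


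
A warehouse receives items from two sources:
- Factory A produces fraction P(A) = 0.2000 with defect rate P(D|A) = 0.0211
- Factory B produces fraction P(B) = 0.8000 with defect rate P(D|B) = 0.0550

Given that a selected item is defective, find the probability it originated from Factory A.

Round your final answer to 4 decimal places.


Let A = from Factory A, D = defective

Given:
- P(A) = 0.2000, P(B) = 0.8000
- P(D|A) = 0.0211, P(D|B) = 0.0550

Step 1: Find P(D)
P(D) = P(D|A)P(A) + P(D|B)P(B)
     = 0.0211 × 0.2000 + 0.0550 × 0.8000
     = 0.00422000 + 0.04400000
     = 0.04822000

Step 2: Apply Bayes' theorem
P(A|D) = P(D|A)P(A) / P(D)
       = 0.00422000 / 0.04822000
       = 0.0875


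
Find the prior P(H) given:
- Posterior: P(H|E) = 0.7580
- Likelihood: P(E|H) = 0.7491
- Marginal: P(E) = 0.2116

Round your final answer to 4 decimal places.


From Bayes' theorem: P(H|E) = P(E|H) × P(H) / P(E)

Rearranging for P(H):
P(H) = P(H|E) × P(E) / P(E|H)
     = 0.7580 × 0.2116 / 0.7491
     = 0.16039280 / 0.7491
     = 0.2141


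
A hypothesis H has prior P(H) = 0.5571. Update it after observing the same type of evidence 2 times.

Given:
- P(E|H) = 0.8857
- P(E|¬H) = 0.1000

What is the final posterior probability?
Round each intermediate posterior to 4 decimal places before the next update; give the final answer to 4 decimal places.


Sequential Bayesian updating:

Initial prior: P(H) = 0.5571

Update 1:
  P(E) = 0.8857 × 0.5571 + 0.1000 × 0.4429 = 0.49342347 + 0.04429000 = 0.53771347
  P(H|E) = 0.49342347 / 0.53771347 = 0.9176

Update 2:
  P(E) = 0.8857 × 0.9176 + 0.1000 × 0.0824 = 0.81271832 + 0.00824000 = 0.82095832
  P(H|E) = 0.81271832 / 0.82095832 = 0.9900

Final posterior: 0.9900


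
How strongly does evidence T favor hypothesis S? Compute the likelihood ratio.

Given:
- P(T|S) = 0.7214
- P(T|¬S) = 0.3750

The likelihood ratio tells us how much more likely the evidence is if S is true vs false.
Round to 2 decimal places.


Likelihood Ratio (LR) = P(T|S) / P(T|¬S)

LR = 0.7214 / 0.3750
   = 1.92

The evidence is 1.92 times more likely if S is true than if S is false.
Because LR exceeds 1, T is evidence for S.


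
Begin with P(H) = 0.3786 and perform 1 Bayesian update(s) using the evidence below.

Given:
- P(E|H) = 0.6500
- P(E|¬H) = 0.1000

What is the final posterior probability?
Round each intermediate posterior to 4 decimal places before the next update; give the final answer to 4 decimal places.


Sequential Bayesian updating:

Initial prior: P(H) = 0.3786

Update 1:
  P(E) = 0.6500 × 0.3786 + 0.1000 × 0.6214 = 0.24609000 + 0.06214000 = 0.30823000
  P(H|E) = 0.24609000 / 0.30823000 = 0.7984

Final posterior: 0.7984


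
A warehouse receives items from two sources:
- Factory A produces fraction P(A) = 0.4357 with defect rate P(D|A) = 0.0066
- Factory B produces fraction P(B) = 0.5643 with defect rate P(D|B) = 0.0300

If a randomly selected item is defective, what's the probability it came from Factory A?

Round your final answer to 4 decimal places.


Let A = from Factory A, D = defective

Given:
- P(A) = 0.4357, P(B) = 0.5643
- P(D|A) = 0.0066, P(D|B) = 0.0300

Step 1: Find P(D)
P(D) = P(D|A)P(A) + P(D|B)P(B)
     = 0.0066 × 0.4357 + 0.0300 × 0.5643
     = 0.00287562 + 0.01692900
     = 0.01980462

Step 2: Apply Bayes' theorem
P(A|D) = P(D|A)P(A) / P(D)
       = 0.00287562 / 0.01980462
       = 0.1452


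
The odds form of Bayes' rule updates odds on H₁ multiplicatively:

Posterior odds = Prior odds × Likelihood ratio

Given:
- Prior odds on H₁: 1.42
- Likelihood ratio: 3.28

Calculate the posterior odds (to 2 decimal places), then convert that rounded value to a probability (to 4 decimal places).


Step 1: Calculate posterior odds
Posterior odds = Prior odds × LR
               = 1.42 × 3.28
               = 4.66

Step 2: Convert to probability
P(H₁|E) = Posterior odds / (1 + Posterior odds)
       = 4.66 / (1 + 4.66)
       = 4.66 / 5.66
       = 0.8233

The evidence increased P(H₁) from 0.5868 to 0.8233.


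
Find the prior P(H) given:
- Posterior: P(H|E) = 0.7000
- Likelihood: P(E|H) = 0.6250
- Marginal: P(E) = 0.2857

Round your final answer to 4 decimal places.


From Bayes' theorem: P(H|E) = P(E|H) × P(H) / P(E)

Rearranging for P(H):
P(H) = P(H|E) × P(E) / P(E|H)
     = 0.7000 × 0.2857 / 0.6250
     = 0.19999000 / 0.6250
     = 0.3200


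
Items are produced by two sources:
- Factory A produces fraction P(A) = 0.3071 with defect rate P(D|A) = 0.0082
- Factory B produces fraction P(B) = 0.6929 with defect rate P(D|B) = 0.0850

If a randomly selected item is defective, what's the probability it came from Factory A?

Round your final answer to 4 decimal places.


Let A = from Factory A, D = defective

Given:
- P(A) = 0.3071, P(B) = 0.6929
- P(D|A) = 0.0082, P(D|B) = 0.0850

Step 1: Find P(D)
P(D) = P(D|A)P(A) + P(D|B)P(B)
     = 0.0082 × 0.3071 + 0.0850 × 0.6929
     = 0.00251822 + 0.05889650
     = 0.06141472

Step 2: Apply Bayes' theorem
P(A|D) = P(D|A)P(A) / P(D)
       = 0.00251822 / 0.06141472
       = 0.0410


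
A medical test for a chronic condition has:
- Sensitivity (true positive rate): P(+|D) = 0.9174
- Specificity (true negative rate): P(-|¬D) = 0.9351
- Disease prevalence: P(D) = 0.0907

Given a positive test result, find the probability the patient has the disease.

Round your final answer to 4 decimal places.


Let D = has disease, + = positive test

Given:
- P(D) = 0.0907 (prevalence)
- P(+|D) = 0.9174 (sensitivity)
- P(-|¬D) = 0.9351 (specificity)
- P(+|¬D) = 0.0649 (false positive rate = 1 - specificity)

Step 1: Find P(+)
P(+) = P(+|D)P(D) + P(+|¬D)P(¬D)
     = 0.9174 × 0.0907 + 0.0649 × 0.9093
     = 0.08320818 + 0.05901357
     = 0.14222175

Step 2: Apply Bayes' theorem for P(D|+)
P(D|+) = P(+|D)P(D) / P(+)
       = 0.08320818 / 0.14222175
       = 0.5851


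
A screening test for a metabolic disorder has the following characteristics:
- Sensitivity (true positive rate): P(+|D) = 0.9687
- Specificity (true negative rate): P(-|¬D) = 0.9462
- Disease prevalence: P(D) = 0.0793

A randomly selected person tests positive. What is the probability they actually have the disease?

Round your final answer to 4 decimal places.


Let D = has disease, + = positive test

Given:
- P(D) = 0.0793 (prevalence)
- P(+|D) = 0.9687 (sensitivity)
- P(-|¬D) = 0.9462 (specificity)
- P(+|¬D) = 0.0538 (false positive rate = 1 - specificity)

Step 1: Find P(+)
P(+) = P(+|D)P(D) + P(+|¬D)P(¬D)
     = 0.9687 × 0.0793 + 0.0538 × 0.9207
     = 0.07681791 + 0.04953366
     = 0.12635157

Step 2: Apply Bayes' theorem for P(D|+)
P(D|+) = P(+|D)P(D) / P(+)
       = 0.07681791 / 0.12635157
       = 0.6080


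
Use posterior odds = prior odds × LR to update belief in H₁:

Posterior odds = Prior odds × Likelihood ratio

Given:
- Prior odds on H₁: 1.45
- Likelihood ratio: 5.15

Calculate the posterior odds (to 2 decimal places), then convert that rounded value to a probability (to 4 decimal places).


Step 1: Calculate posterior odds
Posterior odds = Prior odds × LR
               = 1.45 × 5.15
               = 7.47

Step 2: Convert to probability
P(H₁|E) = Posterior odds / (1 + Posterior odds)
       = 7.47 / (1 + 7.47)
       = 7.47 / 8.47
       = 0.8819

The evidence increased P(H₁) from 0.5918 to 0.8819.


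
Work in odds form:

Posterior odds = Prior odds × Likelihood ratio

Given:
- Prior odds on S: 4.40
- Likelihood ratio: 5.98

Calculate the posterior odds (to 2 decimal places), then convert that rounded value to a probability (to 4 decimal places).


Step 1: Calculate posterior odds
Posterior odds = Prior odds × LR
               = 4.40 × 5.98
               = 26.31

Step 2: Convert to probability
P(S|E) = Posterior odds / (1 + Posterior odds)
       = 26.31 / (1 + 26.31)
       = 26.31 / 27.31
       = 0.9634

The evidence increased P(S) from 0.8148 to 0.9634.


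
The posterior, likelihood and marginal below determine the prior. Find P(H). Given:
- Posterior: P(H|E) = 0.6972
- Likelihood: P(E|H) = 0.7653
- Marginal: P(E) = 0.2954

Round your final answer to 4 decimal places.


From Bayes' theorem: P(H|E) = P(E|H) × P(H) / P(E)

Rearranging for P(H):
P(H) = P(H|E) × P(E) / P(E|H)
     = 0.6972 × 0.2954 / 0.7653
     = 0.20595288 / 0.7653
     = 0.2691


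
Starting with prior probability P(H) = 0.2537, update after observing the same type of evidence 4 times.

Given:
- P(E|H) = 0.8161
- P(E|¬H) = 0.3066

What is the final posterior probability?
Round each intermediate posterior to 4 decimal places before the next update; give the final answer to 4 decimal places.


Sequential Bayesian updating:

Initial prior: P(H) = 0.2537

Update 1:
  P(E) = 0.8161 × 0.2537 + 0.3066 × 0.7463 = 0.20704457 + 0.22881558 = 0.43586015
  P(H|E) = 0.20704457 / 0.43586015 = 0.4750

Update 2:
  P(E) = 0.8161 × 0.4750 + 0.3066 × 0.5250 = 0.38764750 + 0.16096500 = 0.54861250
  P(H|E) = 0.38764750 / 0.54861250 = 0.7066

Update 3:
  P(E) = 0.8161 × 0.7066 + 0.3066 × 0.2934 = 0.57665626 + 0.08995644 = 0.66661270
  P(H|E) = 0.57665626 / 0.66661270 = 0.8651

Update 4:
  P(E) = 0.8161 × 0.8651 + 0.3066 × 0.1349 = 0.70600811 + 0.04136034 = 0.74736845
  P(H|E) = 0.70600811 / 0.74736845 = 0.9447

Final posterior: 0.9447


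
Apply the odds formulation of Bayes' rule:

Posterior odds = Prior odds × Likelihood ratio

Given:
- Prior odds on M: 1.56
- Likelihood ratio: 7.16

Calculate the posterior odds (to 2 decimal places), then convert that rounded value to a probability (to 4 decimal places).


Step 1: Calculate posterior odds
Posterior odds = Prior odds × LR
               = 1.56 × 7.16
               = 11.17

Step 2: Convert to probability
P(M|E) = Posterior odds / (1 + Posterior odds)
       = 11.17 / (1 + 11.17)
       = 11.17 / 12.17
       = 0.9178

The evidence increased P(M) from 0.6094 to 0.9178.


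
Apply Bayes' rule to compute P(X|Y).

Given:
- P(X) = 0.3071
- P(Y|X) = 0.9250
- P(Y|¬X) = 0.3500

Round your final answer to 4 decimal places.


Bayes' theorem: P(X|Y) = P(Y|X) × P(X) / P(Y)

Step 1: Calculate P(Y) using law of total probability
P(Y) = P(Y|X)P(X) + P(Y|¬X)P(¬X)
     = 0.9250 × 0.3071 + 0.3500 × 0.6929
     = 0.28406750 + 0.24251500
     = 0.52658250

Step 2: Apply Bayes' theorem
P(X|Y) = P(Y|X) × P(X) / P(Y)
       = 0.28406750 / 0.52658250
       = 0.5395


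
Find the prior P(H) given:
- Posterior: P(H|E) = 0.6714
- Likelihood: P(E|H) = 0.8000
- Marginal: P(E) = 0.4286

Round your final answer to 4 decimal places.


From Bayes' theorem: P(H|E) = P(E|H) × P(H) / P(E)

Rearranging for P(H):
P(H) = P(H|E) × P(E) / P(E|H)
     = 0.6714 × 0.4286 / 0.8000
     = 0.28776204 / 0.8000
     = 0.3597


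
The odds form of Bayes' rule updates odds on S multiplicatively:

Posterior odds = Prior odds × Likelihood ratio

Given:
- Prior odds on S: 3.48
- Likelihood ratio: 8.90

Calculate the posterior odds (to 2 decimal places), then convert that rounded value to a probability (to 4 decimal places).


Step 1: Calculate posterior odds
Posterior odds = Prior odds × LR
               = 3.48 × 8.90
               = 30.97

Step 2: Convert to probability
P(S|E) = Posterior odds / (1 + Posterior odds)
       = 30.97 / (1 + 30.97)
       = 30.97 / 31.97
       = 0.9687

The evidence increased P(S) from 0.7768 to 0.9687.


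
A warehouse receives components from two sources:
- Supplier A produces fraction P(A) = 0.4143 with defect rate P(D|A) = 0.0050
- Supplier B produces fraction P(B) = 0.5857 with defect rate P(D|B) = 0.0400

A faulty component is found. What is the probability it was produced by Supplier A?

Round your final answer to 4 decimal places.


Let A = from Supplier A, D = faulty

Given:
- P(A) = 0.4143, P(B) = 0.5857
- P(D|A) = 0.0050, P(D|B) = 0.0400

Step 1: Find P(D)
P(D) = P(D|A)P(A) + P(D|B)P(B)
     = 0.0050 × 0.4143 + 0.0400 × 0.5857
     = 0.00207150 + 0.02342800
     = 0.02549950

Step 2: Apply Bayes' theorem
P(A|D) = P(D|A)P(A) / P(D)
       = 0.00207150 / 0.02549950
       = 0.0812


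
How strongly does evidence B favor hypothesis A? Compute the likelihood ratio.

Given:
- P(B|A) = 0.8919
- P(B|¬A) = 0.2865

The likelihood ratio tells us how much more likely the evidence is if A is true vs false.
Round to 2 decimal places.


Likelihood Ratio (LR) = P(B|A) / P(B|¬A)

LR = 0.8919 / 0.2865
   = 3.11

The evidence is 3.11 times more likely if A is true than if A is false.
Because LR exceeds 1, B is evidence for A.


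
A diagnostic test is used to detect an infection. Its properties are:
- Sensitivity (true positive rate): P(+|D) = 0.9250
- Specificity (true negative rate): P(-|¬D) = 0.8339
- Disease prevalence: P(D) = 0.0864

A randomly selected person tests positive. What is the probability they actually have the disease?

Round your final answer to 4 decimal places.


Let D = has disease, + = positive test

Given:
- P(D) = 0.0864 (prevalence)
- P(+|D) = 0.9250 (sensitivity)
- P(-|¬D) = 0.8339 (specificity)
- P(+|¬D) = 0.1661 (false positive rate = 1 - specificity)

Step 1: Find P(+)
P(+) = P(+|D)P(D) + P(+|¬D)P(¬D)
     = 0.9250 × 0.0864 + 0.1661 × 0.9136
     = 0.07992000 + 0.15174896
     = 0.23166896

Step 2: Apply Bayes' theorem for P(D|+)
P(D|+) = P(+|D)P(D) / P(+)
       = 0.07992000 / 0.23166896
       = 0.3450


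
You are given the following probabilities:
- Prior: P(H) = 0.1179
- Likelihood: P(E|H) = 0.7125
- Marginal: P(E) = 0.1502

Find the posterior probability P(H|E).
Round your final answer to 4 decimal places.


Using Bayes' theorem:

P(H|E) = P(E|H) × P(H) / P(E)
       = 0.7125 × 0.1179 / 0.1502
       = 0.08400375 / 0.1502
       = 0.5593

The evidence strengthens our belief in H.
Prior: 0.1179 → Posterior: 0.5593


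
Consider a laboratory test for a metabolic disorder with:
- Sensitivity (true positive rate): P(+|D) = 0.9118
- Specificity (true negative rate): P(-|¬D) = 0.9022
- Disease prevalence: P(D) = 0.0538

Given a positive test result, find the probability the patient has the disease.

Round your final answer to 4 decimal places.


Let D = has disease, + = positive test

Given:
- P(D) = 0.0538 (prevalence)
- P(+|D) = 0.9118 (sensitivity)
- P(-|¬D) = 0.9022 (specificity)
- P(+|¬D) = 0.0978 (false positive rate = 1 - specificity)

Step 1: Find P(+)
P(+) = P(+|D)P(D) + P(+|¬D)P(¬D)
     = 0.9118 × 0.0538 + 0.0978 × 0.9462
     = 0.04905484 + 0.09253836
     = 0.14159320

Step 2: Apply Bayes' theorem for P(D|+)
P(D|+) = P(+|D)P(D) / P(+)
       = 0.04905484 / 0.14159320
       = 0.3464


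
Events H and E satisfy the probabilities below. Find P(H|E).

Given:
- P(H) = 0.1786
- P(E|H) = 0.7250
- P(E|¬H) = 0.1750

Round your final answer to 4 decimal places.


Bayes' theorem: P(H|E) = P(E|H) × P(H) / P(E)

Step 1: Calculate P(E) using law of total probability
P(E) = P(E|H)P(H) + P(E|¬H)P(¬H)
     = 0.7250 × 0.1786 + 0.1750 × 0.8214
     = 0.12948500 + 0.14374500
     = 0.27323000

Step 2: Apply Bayes' theorem
P(H|E) = P(E|H) × P(H) / P(E)
       = 0.12948500 / 0.27323000
       = 0.4739


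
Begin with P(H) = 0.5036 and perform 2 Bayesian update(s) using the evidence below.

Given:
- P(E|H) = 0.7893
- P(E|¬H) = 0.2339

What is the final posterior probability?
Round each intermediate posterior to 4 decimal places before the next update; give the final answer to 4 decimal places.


Sequential Bayesian updating:

Initial prior: P(H) = 0.5036

Update 1:
  P(E) = 0.7893 × 0.5036 + 0.2339 × 0.4964 = 0.39749148 + 0.11610796 = 0.51359944
  P(H|E) = 0.39749148 / 0.51359944 = 0.7739

Update 2:
  P(E) = 0.7893 × 0.7739 + 0.2339 × 0.2261 = 0.61083927 + 0.05288479 = 0.66372406
  P(H|E) = 0.61083927 / 0.66372406 = 0.9203

Final posterior: 0.9203


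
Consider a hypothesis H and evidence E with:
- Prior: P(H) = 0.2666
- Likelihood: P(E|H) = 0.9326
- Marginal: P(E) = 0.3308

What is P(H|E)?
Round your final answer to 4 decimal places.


Using Bayes' theorem:

P(H|E) = P(E|H) × P(H) / P(E)
       = 0.9326 × 0.2666 / 0.3308
       = 0.24863116 / 0.3308
       = 0.7516

The evidence strengthens our belief in H.
Prior: 0.2666 → Posterior: 0.7516


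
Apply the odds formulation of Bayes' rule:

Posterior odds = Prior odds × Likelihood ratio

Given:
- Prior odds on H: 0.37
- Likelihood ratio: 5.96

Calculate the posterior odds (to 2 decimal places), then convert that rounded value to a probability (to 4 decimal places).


Step 1: Calculate posterior odds
Posterior odds = Prior odds × LR
               = 0.37 × 5.96
               = 2.21

Step 2: Convert to probability
P(H|E) = Posterior odds / (1 + Posterior odds)
       = 2.21 / (1 + 2.21)
       = 2.21 / 3.21
       = 0.6885

The evidence increased P(H) from 0.2701 to 0.6885.


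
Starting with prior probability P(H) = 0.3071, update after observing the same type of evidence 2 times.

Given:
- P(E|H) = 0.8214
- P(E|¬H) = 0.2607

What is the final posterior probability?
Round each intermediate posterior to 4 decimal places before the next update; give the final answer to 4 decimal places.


Sequential Bayesian updating:

Initial prior: P(H) = 0.3071

Update 1:
  P(E) = 0.8214 × 0.3071 + 0.2607 × 0.6929 = 0.25225194 + 0.18063903 = 0.43289097
  P(H|E) = 0.25225194 / 0.43289097 = 0.5827

Update 2:
  P(E) = 0.8214 × 0.5827 + 0.2607 × 0.4173 = 0.47862978 + 0.10879011 = 0.58741989
  P(H|E) = 0.47862978 / 0.58741989 = 0.8148

Final posterior: 0.8148


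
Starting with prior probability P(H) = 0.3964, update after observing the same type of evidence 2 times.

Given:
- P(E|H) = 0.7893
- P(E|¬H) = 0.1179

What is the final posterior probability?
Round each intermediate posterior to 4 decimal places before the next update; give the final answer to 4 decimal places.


Sequential Bayesian updating:

Initial prior: P(H) = 0.3964

Update 1:
  P(E) = 0.7893 × 0.3964 + 0.1179 × 0.6036 = 0.31287852 + 0.07116444 = 0.38404296
  P(H|E) = 0.31287852 / 0.38404296 = 0.8147

Update 2:
  P(E) = 0.7893 × 0.8147 + 0.1179 × 0.1853 = 0.64304271 + 0.02184687 = 0.66488958
  P(H|E) = 0.64304271 / 0.66488958 = 0.9671

Final posterior: 0.9671


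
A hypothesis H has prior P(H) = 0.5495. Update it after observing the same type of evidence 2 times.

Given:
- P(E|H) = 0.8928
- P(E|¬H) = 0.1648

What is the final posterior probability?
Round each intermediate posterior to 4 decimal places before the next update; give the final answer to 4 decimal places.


Sequential Bayesian updating:

Initial prior: P(H) = 0.5495

Update 1:
  P(E) = 0.8928 × 0.5495 + 0.1648 × 0.4505 = 0.49059360 + 0.07424240 = 0.56483600
  P(H|E) = 0.49059360 / 0.56483600 = 0.8686

Update 2:
  P(E) = 0.8928 × 0.8686 + 0.1648 × 0.1314 = 0.77548608 + 0.02165472 = 0.79714080
  P(H|E) = 0.77548608 / 0.79714080 = 0.9728

Final posterior: 0.9728


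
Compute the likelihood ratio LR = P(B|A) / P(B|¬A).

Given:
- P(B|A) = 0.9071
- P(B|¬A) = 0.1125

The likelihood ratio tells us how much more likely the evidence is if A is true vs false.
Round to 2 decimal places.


Likelihood Ratio (LR) = P(B|A) / P(B|¬A)

LR = 0.9071 / 0.1125
   = 8.06

The evidence is 8.06 times more likely if A is true than if A is false.
Since LR > 1, the evidence supports A over ¬A.


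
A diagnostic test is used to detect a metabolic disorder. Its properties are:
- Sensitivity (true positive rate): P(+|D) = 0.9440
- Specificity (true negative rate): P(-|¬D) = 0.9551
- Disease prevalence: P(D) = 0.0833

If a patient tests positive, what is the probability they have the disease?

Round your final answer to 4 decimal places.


Let D = has disease, + = positive test

Given:
- P(D) = 0.0833 (prevalence)
- P(+|D) = 0.9440 (sensitivity)
- P(-|¬D) = 0.9551 (specificity)
- P(+|¬D) = 0.0449 (false positive rate = 1 - specificity)

Step 1: Find P(+)
P(+) = P(+|D)P(D) + P(+|¬D)P(¬D)
     = 0.9440 × 0.0833 + 0.0449 × 0.9167
     = 0.07863520 + 0.04115983
     = 0.11979503

Step 2: Apply Bayes' theorem for P(D|+)
P(D|+) = P(+|D)P(D) / P(+)
       = 0.07863520 / 0.11979503
       = 0.6564


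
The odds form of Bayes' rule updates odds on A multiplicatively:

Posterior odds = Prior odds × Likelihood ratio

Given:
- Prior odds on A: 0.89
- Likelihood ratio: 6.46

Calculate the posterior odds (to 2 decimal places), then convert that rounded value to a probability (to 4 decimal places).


Step 1: Calculate posterior odds
Posterior odds = Prior odds × LR
               = 0.89 × 6.46
               = 5.75

Step 2: Convert to probability
P(A|E) = Posterior odds / (1 + Posterior odds)
       = 5.75 / (1 + 5.75)
       = 5.75 / 6.75
       = 0.8519

The evidence increased P(A) from 0.4709 to 0.8519.


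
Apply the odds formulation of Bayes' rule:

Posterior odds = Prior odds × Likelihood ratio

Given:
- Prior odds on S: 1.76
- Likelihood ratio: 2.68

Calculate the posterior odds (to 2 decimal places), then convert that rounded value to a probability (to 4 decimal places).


Step 1: Calculate posterior odds
Posterior odds = Prior odds × LR
               = 1.76 × 2.68
               = 4.72

Step 2: Convert to probability
P(S|E) = Posterior odds / (1 + Posterior odds)
       = 4.72 / (1 + 4.72)
       = 4.72 / 5.72
       = 0.8252

The evidence increased P(S) from 0.6377 to 0.8252.


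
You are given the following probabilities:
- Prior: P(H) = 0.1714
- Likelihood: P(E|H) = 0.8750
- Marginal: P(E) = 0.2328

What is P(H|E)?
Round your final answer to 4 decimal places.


Using Bayes' theorem:

P(H|E) = P(E|H) × P(H) / P(E)
       = 0.8750 × 0.1714 / 0.2328
       = 0.14997500 / 0.2328
       = 0.6442

The evidence strengthens our belief in H.
Prior: 0.1714 → Posterior: 0.6442


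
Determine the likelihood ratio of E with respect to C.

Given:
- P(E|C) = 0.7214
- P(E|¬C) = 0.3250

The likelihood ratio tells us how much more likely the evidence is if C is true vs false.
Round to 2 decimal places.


Likelihood Ratio (LR) = P(E|C) / P(E|¬C)

LR = 0.7214 / 0.3250
   = 2.22

The evidence is 2.22 times more likely if C is true than if C is false.
Since LR > 1, the evidence supports C over ¬C.


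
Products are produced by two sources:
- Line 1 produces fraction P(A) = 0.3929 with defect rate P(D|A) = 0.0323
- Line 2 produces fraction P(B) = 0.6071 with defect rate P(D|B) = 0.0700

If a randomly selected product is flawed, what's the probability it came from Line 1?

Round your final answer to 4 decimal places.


Let A = from Line 1, D = flawed

Given:
- P(A) = 0.3929, P(B) = 0.6071
- P(D|A) = 0.0323, P(D|B) = 0.0700

Step 1: Find P(D)
P(D) = P(D|A)P(A) + P(D|B)P(B)
     = 0.0323 × 0.3929 + 0.0700 × 0.6071
     = 0.01269067 + 0.04249700
     = 0.05518767

Step 2: Apply Bayes' theorem
P(A|D) = P(D|A)P(A) / P(D)
       = 0.01269067 / 0.05518767
       = 0.2300


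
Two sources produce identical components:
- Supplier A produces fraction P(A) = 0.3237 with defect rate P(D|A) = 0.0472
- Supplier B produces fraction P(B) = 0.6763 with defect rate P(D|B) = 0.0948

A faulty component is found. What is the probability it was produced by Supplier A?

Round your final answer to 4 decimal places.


Let A = from Supplier A, D = faulty

Given:
- P(A) = 0.3237, P(B) = 0.6763
- P(D|A) = 0.0472, P(D|B) = 0.0948

Step 1: Find P(D)
P(D) = P(D|A)P(A) + P(D|B)P(B)
     = 0.0472 × 0.3237 + 0.0948 × 0.6763
     = 0.01527864 + 0.06411324
     = 0.07939188

Step 2: Apply Bayes' theorem
P(A|D) = P(D|A)P(A) / P(D)
       = 0.01527864 / 0.07939188
       = 0.1924


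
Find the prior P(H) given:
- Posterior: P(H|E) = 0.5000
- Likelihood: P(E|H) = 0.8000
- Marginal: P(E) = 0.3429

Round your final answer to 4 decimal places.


From Bayes' theorem: P(H|E) = P(E|H) × P(H) / P(E)

Rearranging for P(H):
P(H) = P(H|E) × P(E) / P(E|H)
     = 0.5000 × 0.3429 / 0.8000
     = 0.17145000 / 0.8000
     = 0.2143


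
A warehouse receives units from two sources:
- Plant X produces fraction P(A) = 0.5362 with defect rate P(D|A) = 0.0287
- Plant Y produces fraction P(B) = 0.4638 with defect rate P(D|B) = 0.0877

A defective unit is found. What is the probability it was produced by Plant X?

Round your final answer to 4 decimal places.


Let A = from Plant X, D = defective

Given:
- P(A) = 0.5362, P(B) = 0.4638
- P(D|A) = 0.0287, P(D|B) = 0.0877

Step 1: Find P(D)
P(D) = P(D|A)P(A) + P(D|B)P(B)
     = 0.0287 × 0.5362 + 0.0877 × 0.4638
     = 0.01538894 + 0.04067526
     = 0.05606420

Step 2: Apply Bayes' theorem
P(A|D) = P(D|A)P(A) / P(D)
       = 0.01538894 / 0.05606420
       = 0.2745


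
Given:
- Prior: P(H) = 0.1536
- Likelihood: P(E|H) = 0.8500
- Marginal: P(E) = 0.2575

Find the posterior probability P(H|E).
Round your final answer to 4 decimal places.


Using Bayes' theorem:

P(H|E) = P(E|H) × P(H) / P(E)
       = 0.8500 × 0.1536 / 0.2575
       = 0.13056000 / 0.2575
       = 0.5070

The evidence strengthens our belief in H.
Prior: 0.1536 → Posterior: 0.5070


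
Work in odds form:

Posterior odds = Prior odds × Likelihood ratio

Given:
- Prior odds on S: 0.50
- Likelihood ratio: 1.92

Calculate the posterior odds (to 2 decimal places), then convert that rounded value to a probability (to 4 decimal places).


Step 1: Calculate posterior odds
Posterior odds = Prior odds × LR
               = 0.50 × 1.92
               = 0.96

Step 2: Convert to probability
P(S|E) = Posterior odds / (1 + Posterior odds)
       = 0.96 / (1 + 0.96)
       = 0.96 / 1.96
       = 0.4898

The evidence increased P(S) from 0.3333 to 0.4898.


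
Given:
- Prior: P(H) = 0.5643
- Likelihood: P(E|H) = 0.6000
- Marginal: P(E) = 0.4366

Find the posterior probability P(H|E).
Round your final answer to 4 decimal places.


Using Bayes' theorem:

P(H|E) = P(E|H) × P(H) / P(E)
       = 0.6000 × 0.5643 / 0.4366
       = 0.33858000 / 0.4366
       = 0.7755

The evidence strengthens our belief in H.
Prior: 0.5643 → Posterior: 0.7755


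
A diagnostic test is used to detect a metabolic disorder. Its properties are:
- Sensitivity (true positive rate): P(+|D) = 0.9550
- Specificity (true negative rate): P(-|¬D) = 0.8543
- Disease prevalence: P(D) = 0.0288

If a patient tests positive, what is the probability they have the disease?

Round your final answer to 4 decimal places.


Let D = has disease, + = positive test

Given:
- P(D) = 0.0288 (prevalence)
- P(+|D) = 0.9550 (sensitivity)
- P(-|¬D) = 0.8543 (specificity)
- P(+|¬D) = 0.1457 (false positive rate = 1 - specificity)

Step 1: Find P(+)
P(+) = P(+|D)P(D) + P(+|¬D)P(¬D)
     = 0.9550 × 0.0288 + 0.1457 × 0.9712
     = 0.02750400 + 0.14150384
     = 0.16900784

Step 2: Apply Bayes' theorem for P(D|+)
P(D|+) = P(+|D)P(D) / P(+)
       = 0.02750400 / 0.16900784
       = 0.1627


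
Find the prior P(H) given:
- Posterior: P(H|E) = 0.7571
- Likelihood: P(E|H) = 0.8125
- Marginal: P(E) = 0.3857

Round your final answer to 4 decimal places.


From Bayes' theorem: P(H|E) = P(E|H) × P(H) / P(E)

Rearranging for P(H):
P(H) = P(H|E) × P(E) / P(E|H)
     = 0.7571 × 0.3857 / 0.8125
     = 0.29201347 / 0.8125
     = 0.3594


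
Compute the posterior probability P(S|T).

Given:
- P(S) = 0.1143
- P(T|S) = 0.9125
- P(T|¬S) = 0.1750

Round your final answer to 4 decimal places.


Bayes' theorem: P(S|T) = P(T|S) × P(S) / P(T)

Step 1: Calculate P(T) using law of total probability
P(T) = P(T|S)P(S) + P(T|¬S)P(¬S)
     = 0.9125 × 0.1143 + 0.1750 × 0.8857
     = 0.10429875 + 0.15499750
     = 0.25929625

Step 2: Apply Bayes' theorem
P(S|T) = P(T|S) × P(S) / P(T)
       = 0.10429875 / 0.25929625
       = 0.4022


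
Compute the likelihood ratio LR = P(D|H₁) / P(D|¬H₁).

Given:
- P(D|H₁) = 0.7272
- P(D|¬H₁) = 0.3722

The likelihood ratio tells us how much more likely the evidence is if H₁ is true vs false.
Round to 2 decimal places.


Likelihood Ratio (LR) = P(D|H₁) / P(D|¬H₁)

LR = 0.7272 / 0.3722
   = 1.95

The evidence is 1.95 times more likely if H₁ is true than if H₁ is false.
Since LR > 1, the evidence supports H₁ over ¬H₁.


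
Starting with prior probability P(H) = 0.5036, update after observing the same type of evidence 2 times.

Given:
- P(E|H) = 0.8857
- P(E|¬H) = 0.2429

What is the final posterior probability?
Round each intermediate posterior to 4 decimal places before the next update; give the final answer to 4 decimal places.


Sequential Bayesian updating:

Initial prior: P(H) = 0.5036

Update 1:
  P(E) = 0.8857 × 0.5036 + 0.2429 × 0.4964 = 0.44603852 + 0.12057556 = 0.56661408
  P(H|E) = 0.44603852 / 0.56661408 = 0.7872

Update 2:
  P(E) = 0.8857 × 0.7872 + 0.2429 × 0.2128 = 0.69722304 + 0.05168912 = 0.74891216
  P(H|E) = 0.69722304 / 0.74891216 = 0.9310

Final posterior: 0.9310


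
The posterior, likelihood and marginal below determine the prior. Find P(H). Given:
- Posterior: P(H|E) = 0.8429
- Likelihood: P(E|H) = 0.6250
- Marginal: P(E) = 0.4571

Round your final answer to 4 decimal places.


From Bayes' theorem: P(H|E) = P(E|H) × P(H) / P(E)

Rearranging for P(H):
P(H) = P(H|E) × P(E) / P(E|H)
     = 0.8429 × 0.4571 / 0.6250
     = 0.38528959 / 0.6250
     = 0.6165


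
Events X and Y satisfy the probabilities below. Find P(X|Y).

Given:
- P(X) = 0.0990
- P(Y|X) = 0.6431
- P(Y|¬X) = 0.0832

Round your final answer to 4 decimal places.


Bayes' theorem: P(X|Y) = P(Y|X) × P(X) / P(Y)

Step 1: Calculate P(Y) using law of total probability
P(Y) = P(Y|X)P(X) + P(Y|¬X)P(¬X)
     = 0.6431 × 0.0990 + 0.0832 × 0.9010
     = 0.06366690 + 0.07496320
     = 0.13863010

Step 2: Apply Bayes' theorem
P(X|Y) = P(Y|X) × P(X) / P(Y)
       = 0.06366690 / 0.13863010
       = 0.4593


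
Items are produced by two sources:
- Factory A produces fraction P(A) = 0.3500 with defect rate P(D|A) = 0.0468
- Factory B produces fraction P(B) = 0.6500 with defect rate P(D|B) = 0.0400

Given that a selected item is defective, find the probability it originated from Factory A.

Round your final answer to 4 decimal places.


Let A = from Factory A, D = defective

Given:
- P(A) = 0.3500, P(B) = 0.6500
- P(D|A) = 0.0468, P(D|B) = 0.0400

Step 1: Find P(D)
P(D) = P(D|A)P(A) + P(D|B)P(B)
     = 0.0468 × 0.3500 + 0.0400 × 0.6500
     = 0.01638000 + 0.02600000
     = 0.04238000

Step 2: Apply Bayes' theorem
P(A|D) = P(D|A)P(A) / P(D)
       = 0.01638000 / 0.04238000
       = 0.3865
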